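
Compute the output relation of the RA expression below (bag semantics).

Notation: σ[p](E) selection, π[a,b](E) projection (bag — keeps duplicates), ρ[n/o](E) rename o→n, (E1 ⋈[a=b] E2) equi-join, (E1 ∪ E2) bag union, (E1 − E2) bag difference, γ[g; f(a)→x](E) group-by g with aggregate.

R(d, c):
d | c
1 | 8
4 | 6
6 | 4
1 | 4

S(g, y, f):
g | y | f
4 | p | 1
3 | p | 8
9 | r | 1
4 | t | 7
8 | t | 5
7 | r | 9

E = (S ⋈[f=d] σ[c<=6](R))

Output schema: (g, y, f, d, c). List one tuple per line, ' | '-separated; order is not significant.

Subexpression sizes:
  S → 6
  R → 4
  σ[c<=6](R) → 3
  (S ⋈[f=d] σ[c<=6](R)) → 2

== RESULT ==
g | y | f | d | c
4 | p | 1 | 1 | 4
9 | r | 1 | 1 | 4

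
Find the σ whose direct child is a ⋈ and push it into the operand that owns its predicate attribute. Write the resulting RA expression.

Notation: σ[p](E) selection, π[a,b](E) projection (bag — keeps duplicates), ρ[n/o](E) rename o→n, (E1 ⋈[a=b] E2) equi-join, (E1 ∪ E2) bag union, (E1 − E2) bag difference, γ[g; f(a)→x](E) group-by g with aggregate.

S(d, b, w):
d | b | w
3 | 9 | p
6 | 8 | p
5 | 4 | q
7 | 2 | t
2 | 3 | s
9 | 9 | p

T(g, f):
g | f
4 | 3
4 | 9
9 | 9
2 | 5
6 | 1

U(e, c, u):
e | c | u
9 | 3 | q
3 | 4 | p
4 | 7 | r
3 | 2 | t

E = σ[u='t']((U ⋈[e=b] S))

σ filters on u, owned by the left side.
E' = (σ[u='t'](U) ⋈[e=b] S)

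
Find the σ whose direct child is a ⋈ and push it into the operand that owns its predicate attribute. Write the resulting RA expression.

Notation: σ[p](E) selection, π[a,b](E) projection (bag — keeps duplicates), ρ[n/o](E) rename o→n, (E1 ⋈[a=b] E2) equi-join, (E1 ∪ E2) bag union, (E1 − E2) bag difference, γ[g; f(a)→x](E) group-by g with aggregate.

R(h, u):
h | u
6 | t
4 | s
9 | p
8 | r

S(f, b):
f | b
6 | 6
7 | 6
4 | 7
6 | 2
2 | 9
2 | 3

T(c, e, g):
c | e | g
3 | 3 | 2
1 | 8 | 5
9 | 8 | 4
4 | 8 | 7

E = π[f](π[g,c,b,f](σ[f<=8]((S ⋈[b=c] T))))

σ filters on f, owned by the left side.
E' = π[f](π[g,c,b,f]((σ[f<=8](S) ⋈[b=c] T)))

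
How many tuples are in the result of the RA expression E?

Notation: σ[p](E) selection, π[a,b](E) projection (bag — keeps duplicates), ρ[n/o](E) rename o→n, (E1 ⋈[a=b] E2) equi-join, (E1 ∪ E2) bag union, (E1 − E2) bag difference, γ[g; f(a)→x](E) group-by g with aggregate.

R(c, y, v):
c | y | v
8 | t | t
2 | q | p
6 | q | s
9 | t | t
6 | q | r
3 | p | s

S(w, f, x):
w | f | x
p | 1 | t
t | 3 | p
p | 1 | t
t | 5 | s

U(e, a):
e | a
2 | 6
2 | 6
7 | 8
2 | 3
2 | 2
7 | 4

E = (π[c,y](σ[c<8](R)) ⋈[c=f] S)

Stepwise |·|:
  R → 6
  σ[c<8](R) → 4
  π[c,y](σ[c<8](R)) → 4
  S → 4
  (π[c,y](σ[c<8](R)) ⋈[c=f] S) → 1

|E| = 1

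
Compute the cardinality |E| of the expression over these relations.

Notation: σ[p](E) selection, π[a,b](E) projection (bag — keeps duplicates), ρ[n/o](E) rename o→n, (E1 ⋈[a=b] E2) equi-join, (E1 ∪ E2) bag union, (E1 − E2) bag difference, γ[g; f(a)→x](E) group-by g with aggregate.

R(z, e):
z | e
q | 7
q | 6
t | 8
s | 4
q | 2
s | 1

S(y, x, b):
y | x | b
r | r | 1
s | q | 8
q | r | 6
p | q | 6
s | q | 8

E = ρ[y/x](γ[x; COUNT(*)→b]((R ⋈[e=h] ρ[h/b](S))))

Stepwise |·|:
  R → 6
  S → 5
  ρ[h/b](S) → 5
  (R ⋈[e=h] ρ[h/b](S)) → 5
  γ[x; COUNT(*)→b]((R ⋈[e=h] ρ[h/b](S))) → 2
  ρ[y/x](γ[x; COUNT(*)→b]((R ⋈[e=h] ρ[h/b](S)))) → 2

|E| = 2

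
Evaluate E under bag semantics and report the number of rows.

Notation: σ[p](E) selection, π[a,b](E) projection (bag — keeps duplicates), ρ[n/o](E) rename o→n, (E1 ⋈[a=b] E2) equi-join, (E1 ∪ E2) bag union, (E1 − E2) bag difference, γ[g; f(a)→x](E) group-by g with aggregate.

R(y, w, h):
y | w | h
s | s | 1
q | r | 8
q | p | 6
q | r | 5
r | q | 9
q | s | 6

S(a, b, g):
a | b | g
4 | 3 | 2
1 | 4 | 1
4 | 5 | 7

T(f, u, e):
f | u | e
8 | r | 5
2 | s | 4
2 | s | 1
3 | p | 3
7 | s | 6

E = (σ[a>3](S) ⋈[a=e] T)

Per-node cardinality:
  S → 3
  σ[a>3](S) → 2
  T → 5
  (σ[a>3](S) ⋈[a=e] T) → 2

|E| = 2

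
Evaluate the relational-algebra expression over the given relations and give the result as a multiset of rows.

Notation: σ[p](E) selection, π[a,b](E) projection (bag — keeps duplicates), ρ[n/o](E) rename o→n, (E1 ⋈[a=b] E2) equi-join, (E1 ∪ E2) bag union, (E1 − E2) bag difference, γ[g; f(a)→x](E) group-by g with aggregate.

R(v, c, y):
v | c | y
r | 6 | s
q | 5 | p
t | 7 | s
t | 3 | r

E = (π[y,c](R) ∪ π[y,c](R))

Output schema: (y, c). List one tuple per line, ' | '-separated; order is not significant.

Stepwise |·|:
  R → 4
  π[y,c](R) → 4
  R → 4
  π[y,c](R) → 4
  (π[y,c](R) ∪ π[y,c](R)) → 8

== RESULT ==
y | c
p | 5
p | 5
r | 3
r | 3
s | 6
s | 6
s | 7
s | 7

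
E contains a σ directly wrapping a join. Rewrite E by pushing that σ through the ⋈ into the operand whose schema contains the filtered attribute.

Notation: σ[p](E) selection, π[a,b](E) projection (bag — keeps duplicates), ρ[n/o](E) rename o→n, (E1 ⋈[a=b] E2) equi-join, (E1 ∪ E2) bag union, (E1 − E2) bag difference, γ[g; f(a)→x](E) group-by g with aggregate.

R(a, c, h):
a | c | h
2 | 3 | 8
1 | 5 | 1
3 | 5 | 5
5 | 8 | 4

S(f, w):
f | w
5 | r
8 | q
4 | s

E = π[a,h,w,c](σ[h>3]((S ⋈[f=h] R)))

σ filters on h, owned by the right side.
E' = π[a,h,w,c]((S ⋈[f=h] σ[h>3](R)))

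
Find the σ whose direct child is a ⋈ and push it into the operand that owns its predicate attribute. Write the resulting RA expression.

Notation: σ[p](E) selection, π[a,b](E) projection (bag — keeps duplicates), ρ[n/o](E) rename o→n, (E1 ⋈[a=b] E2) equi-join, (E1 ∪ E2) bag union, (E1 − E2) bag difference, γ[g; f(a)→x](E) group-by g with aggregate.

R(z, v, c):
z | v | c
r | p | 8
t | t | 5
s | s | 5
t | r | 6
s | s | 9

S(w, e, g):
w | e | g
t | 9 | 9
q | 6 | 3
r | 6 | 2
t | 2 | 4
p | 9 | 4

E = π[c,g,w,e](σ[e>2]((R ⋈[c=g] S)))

σ filters on e, owned by the right side.
E' = π[c,g,w,e]((R ⋈[c=g] σ[e>2](S)))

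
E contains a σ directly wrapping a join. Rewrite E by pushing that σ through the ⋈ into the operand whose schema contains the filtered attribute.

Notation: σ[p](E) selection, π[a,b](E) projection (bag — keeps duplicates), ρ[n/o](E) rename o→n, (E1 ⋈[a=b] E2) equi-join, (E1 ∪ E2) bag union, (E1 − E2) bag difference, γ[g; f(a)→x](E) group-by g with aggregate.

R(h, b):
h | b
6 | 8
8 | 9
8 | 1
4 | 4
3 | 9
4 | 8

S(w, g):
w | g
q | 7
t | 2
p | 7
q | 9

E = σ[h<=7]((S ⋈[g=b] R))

σ filters on h, owned by the right side.
E' = (S ⋈[g=b] σ[h<=7](R))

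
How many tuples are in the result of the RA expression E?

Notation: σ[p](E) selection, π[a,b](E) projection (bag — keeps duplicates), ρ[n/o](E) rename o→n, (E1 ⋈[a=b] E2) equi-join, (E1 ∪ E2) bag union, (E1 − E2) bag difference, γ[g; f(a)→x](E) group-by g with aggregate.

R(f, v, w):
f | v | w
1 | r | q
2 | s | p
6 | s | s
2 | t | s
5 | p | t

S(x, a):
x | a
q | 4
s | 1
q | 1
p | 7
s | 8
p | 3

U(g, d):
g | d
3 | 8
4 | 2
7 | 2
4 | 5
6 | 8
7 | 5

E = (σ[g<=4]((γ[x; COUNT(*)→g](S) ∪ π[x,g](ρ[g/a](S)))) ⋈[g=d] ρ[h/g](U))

Stepwise |·|:
  S → 6
  γ[x; COUNT(*)→g](S) → 3
  S → 6
  ρ[g/a](S) → 6
  π[x,g](ρ[g/a](S)) → 6
  (γ[x; COUNT(*)→g](S) ∪ π[x,g](ρ[g/a](S))) → 9
  σ[g<=4]((γ[x; COUNT(*)→g](S) ∪ π[x,g](ρ[g/a](S)))) → 7
  U → 6
  ρ[h/g](U) → 6
  (σ[g<=4]((γ[x; COUNT(*)→g](S) ∪ π[x,g](ρ[g/a](S)))) ⋈[g=d] ρ[h/g](U)) → 6

|E| = 6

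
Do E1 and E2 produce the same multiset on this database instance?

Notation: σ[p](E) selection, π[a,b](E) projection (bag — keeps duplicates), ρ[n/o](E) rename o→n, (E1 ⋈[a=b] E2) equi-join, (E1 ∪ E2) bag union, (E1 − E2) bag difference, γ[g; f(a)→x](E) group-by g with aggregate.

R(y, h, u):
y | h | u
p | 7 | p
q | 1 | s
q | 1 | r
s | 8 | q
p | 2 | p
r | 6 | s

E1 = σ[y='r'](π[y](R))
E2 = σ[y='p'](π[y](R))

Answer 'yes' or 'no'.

E1 subexpression sizes:
  R → 6
  π[y](R) → 6
  σ[y='r'](π[y](R)) → 1
E2 subexpression sizes:
  R → 6
  π[y](R) → 6
  σ[y='p'](π[y](R)) → 2

E1 result:
y
r
E2 result:
y
p
p
Witness: ('p',) appears 0× in E1 but 2× in E2.

no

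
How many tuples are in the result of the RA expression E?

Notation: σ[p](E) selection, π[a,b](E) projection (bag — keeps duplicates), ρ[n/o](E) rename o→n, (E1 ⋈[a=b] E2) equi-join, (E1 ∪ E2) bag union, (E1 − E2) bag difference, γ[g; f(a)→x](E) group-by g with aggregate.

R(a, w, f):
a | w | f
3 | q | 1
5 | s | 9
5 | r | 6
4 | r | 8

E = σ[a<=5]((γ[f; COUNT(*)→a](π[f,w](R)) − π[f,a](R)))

Subexpression sizes:
  R → 4
  π[f,w](R) → 4
  γ[f; COUNT(*)→a](π[f,w](R)) → 4
  R → 4
  π[f,a](R) → 4
  (γ[f; COUNT(*)→a](π[f,w](R)) − π[f,a](R)) → 4
  σ[a<=5]((γ[f; COUNT(*)→a](π[f,w](R)) − π[f,a](R))) → 4

|E| = 4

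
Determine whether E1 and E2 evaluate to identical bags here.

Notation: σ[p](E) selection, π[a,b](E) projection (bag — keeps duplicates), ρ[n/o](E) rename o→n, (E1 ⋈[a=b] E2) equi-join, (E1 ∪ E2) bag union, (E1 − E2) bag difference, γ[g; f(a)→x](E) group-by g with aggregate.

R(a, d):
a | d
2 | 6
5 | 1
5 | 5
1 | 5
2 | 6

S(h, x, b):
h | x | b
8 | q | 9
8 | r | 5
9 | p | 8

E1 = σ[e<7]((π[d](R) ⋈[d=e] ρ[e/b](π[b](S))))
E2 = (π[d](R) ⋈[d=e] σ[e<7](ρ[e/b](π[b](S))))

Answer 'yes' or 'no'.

E1 row counts bottom-up:
  R → 5
  π[d](R) → 5
  S → 3
  π[b](S) → 3
  ρ[e/b](π[b](S)) → 3
  (π[d](R) ⋈[d=e] ρ[e/b](π[b](S))) → 2
  σ[e<7]((π[d](R) ⋈[d=e] ρ[e/b](π[b](S)))) → 2
E2 row counts bottom-up:
  R → 5
  π[d](R) → 5
  S → 3
  π[b](S) → 3
  ρ[e/b](π[b](S)) → 3
  σ[e<7](ρ[e/b](π[b](S))) → 1
  (π[d](R) ⋈[d=e] σ[e<7](ρ[e/b](π[b](S)))) → 2

E1 and E2 produce the same multiset:
d | e
5 | 5
5 | 5

yes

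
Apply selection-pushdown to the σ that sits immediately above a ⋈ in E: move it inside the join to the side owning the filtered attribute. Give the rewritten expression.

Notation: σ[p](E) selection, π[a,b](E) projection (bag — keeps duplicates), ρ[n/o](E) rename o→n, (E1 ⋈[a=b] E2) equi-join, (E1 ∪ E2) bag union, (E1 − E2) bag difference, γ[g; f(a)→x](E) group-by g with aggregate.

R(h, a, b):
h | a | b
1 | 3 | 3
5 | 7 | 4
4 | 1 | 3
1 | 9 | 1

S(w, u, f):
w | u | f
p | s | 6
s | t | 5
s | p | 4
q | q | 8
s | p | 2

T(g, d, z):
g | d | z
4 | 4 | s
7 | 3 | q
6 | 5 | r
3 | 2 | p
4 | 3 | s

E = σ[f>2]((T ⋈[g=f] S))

σ filters on f, owned by the right side.
E' = (T ⋈[g=f] σ[f>2](S))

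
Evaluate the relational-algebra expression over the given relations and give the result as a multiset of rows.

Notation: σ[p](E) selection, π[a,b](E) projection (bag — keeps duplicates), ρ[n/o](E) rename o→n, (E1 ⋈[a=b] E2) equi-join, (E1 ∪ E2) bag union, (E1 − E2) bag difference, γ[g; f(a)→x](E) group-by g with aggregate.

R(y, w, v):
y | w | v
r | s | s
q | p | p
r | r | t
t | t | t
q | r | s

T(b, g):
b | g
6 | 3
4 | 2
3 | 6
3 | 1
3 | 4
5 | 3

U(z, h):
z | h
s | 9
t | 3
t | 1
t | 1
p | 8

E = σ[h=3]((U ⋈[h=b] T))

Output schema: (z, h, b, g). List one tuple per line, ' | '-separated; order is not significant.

Subexpression sizes:
  U → 5
  T → 6
  (U ⋈[h=b] T) → 3
  σ[h=3]((U ⋈[h=b] T)) → 3

== RESULT ==
z | h | b | g
t | 3 | 3 | 1
t | 3 | 3 | 4
t | 3 | 3 | 6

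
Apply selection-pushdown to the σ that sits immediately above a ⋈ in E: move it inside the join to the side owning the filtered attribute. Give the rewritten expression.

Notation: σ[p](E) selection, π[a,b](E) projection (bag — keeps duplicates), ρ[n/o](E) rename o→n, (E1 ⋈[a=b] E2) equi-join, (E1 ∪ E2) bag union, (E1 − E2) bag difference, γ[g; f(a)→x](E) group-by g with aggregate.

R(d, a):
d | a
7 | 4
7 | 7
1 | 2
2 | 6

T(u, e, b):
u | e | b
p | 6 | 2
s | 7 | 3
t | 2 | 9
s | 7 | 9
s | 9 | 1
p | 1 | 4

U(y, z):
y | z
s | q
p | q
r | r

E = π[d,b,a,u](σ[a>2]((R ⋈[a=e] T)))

σ filters on a, owned by the left side.
E' = π[d,b,a,u]((σ[a>2](R) ⋈[a=e] T))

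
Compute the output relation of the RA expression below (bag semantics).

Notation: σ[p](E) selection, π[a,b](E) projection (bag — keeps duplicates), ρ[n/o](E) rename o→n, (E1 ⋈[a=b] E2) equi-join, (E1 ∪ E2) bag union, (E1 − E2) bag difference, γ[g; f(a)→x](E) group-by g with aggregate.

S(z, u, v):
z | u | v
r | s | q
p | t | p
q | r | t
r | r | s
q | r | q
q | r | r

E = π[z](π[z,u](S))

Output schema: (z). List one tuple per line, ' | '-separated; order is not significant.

Subexpression sizes:
  S → 6
  π[z,u](S) → 6
  π[z](π[z,u](S)) → 6

== RESULT ==
z
p
q
q
q
r
r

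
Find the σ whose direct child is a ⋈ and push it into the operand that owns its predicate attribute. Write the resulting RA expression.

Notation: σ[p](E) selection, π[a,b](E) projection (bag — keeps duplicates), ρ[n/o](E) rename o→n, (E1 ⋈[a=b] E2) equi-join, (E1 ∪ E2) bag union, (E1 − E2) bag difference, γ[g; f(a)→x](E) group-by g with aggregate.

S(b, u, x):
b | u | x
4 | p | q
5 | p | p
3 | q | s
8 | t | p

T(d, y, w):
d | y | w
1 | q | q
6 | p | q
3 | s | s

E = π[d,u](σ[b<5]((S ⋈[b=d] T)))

σ filters on b, owned by the left side.
E' = π[d,u]((σ[b<5](S) ⋈[b=d] T))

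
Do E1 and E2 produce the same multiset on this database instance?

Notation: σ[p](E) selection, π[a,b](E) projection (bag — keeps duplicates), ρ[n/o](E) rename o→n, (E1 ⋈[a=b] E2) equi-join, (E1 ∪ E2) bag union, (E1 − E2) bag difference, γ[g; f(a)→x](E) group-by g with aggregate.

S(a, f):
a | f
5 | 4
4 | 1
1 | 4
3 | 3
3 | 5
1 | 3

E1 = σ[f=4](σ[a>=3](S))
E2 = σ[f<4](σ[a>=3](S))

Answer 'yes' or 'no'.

E1 stepwise |·|:
  S → 6
  σ[a>=3](S) → 4
  σ[f=4](σ[a>=3](S)) → 1
E2 stepwise |·|:
  S → 6
  σ[a>=3](S) → 4
  σ[f<4](σ[a>=3](S)) → 2

E1 result:
a | f
5 | 4
E2 result:
a | f
3 | 3
4 | 1
Witness: (5, 4) appears 1× in E1 but 0× in E2.

no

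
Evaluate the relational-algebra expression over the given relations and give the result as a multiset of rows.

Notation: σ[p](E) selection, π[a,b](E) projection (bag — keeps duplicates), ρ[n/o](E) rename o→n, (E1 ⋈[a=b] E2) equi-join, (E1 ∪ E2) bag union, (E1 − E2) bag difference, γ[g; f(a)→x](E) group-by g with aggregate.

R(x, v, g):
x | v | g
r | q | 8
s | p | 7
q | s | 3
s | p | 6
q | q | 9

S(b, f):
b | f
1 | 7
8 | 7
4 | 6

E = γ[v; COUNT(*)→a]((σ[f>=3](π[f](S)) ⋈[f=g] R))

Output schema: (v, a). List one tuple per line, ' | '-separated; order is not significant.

Per-node cardinality:
  S → 3
  π[f](S) → 3
  σ[f>=3](π[f](S)) → 3
  R → 5
  (σ[f>=3](π[f](S)) ⋈[f=g] R) → 3
  γ[v; COUNT(*)→a]((σ[f>=3](π[f](S)) ⋈[f=g] R)) → 1

== RESULT ==
v | a
p | 3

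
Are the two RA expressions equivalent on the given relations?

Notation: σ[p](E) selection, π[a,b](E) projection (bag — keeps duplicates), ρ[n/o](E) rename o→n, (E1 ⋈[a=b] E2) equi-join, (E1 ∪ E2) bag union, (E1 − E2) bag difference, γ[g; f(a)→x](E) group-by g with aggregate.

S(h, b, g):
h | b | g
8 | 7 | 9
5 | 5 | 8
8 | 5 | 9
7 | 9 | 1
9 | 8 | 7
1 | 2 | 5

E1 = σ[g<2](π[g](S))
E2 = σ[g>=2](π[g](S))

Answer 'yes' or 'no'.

E1 stepwise |·|:
  S → 6
  π[g](S) → 6
  σ[g<2](π[g](S)) → 1
E2 stepwise |·|:
  S → 6
  π[g](S) → 6
  σ[g>=2](π[g](S)) → 5

E1 result:
g
1
E2 result:
g
5
7
8
9
9
Witness: (1,) appears 1× in E1 but 0× in E2.

no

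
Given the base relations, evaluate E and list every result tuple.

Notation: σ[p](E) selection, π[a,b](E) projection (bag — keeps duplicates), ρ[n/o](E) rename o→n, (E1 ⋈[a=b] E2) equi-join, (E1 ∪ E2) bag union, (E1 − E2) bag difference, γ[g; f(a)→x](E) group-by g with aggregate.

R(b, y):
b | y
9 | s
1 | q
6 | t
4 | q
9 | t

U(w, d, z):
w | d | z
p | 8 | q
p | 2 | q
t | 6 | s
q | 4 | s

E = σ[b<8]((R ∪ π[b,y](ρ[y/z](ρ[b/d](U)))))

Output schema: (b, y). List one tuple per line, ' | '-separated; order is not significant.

Stepwise |·|:
  R → 5
  U → 4
  ρ[b/d](U) → 4
  ρ[y/z](ρ[b/d](U)) → 4
  π[b,y](ρ[y/z](ρ[b/d](U))) → 4
  (R ∪ π[b,y](ρ[y/z](ρ[b/d](U)))) → 9
  σ[b<8]((R ∪ π[b,y](ρ[y/z](ρ[b/d](U))))) → 6

== RESULT ==
b | y
1 | q
2 | q
4 | q
4 | s
6 | s
6 | t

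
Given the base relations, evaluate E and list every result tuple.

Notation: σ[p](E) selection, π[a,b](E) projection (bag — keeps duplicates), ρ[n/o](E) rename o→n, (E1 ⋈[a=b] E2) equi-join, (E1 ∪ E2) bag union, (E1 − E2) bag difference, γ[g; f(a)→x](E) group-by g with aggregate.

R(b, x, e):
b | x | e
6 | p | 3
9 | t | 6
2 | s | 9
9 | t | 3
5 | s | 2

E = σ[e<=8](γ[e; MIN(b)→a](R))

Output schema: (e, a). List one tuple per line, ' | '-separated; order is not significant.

Subexpression sizes:
  R → 5
  γ[e; MIN(b)→a](R) → 4
  σ[e<=8](γ[e; MIN(b)→a](R)) → 3

== RESULT ==
e | a
2 | 5
3 | 6
6 | 9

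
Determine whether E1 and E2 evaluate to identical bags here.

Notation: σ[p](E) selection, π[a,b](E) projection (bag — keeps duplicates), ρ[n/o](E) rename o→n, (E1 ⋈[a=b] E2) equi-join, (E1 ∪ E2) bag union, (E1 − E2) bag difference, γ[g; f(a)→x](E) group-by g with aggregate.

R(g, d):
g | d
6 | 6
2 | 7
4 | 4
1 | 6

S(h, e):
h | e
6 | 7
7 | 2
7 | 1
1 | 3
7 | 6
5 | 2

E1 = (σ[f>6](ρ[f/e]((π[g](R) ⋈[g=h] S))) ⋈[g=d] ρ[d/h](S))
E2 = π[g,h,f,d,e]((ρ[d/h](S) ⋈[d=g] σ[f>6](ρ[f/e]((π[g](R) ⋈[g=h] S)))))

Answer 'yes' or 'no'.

E1 subexpression sizes:
  R → 4
  π[g](R) → 4
  S → 6
  (π[g](R) ⋈[g=h] S) → 2
  ρ[f/e]((π[g](R) ⋈[g=h] S)) → 2
  σ[f>6](ρ[f/e]((π[g](R) ⋈[g=h] S))) → 1
  S → 6
  ρ[d/h](S) → 6
  (σ[f>6](ρ[f/e]((π[g](R) ⋈[g=h] S))) ⋈[g=d] ρ[d/h](S)) → 1
E2 subexpression sizes:
  S → 6
  ρ[d/h](S) → 6
  R → 4
  π[g](R) → 4
  S → 6
  (π[g](R) ⋈[g=h] S) → 2
  ρ[f/e]((π[g](R) ⋈[g=h] S)) → 2
  σ[f>6](ρ[f/e]((π[g](R) ⋈[g=h] S))) → 1
  (ρ[d/h](S) ⋈[d=g] σ[f>6](ρ[f/e]((π[g](R) ⋈[g=h] S)))) → 1
  π[g,h,f,d,e]((ρ[d/h](S) ⋈[d=g] σ[f>6](ρ[f/e]((π[g](R) ⋈[g=h] S))))) → 1

E1 and E2 produce the same multiset:
g | h | f | d | e
6 | 6 | 7 | 6 | 7

yes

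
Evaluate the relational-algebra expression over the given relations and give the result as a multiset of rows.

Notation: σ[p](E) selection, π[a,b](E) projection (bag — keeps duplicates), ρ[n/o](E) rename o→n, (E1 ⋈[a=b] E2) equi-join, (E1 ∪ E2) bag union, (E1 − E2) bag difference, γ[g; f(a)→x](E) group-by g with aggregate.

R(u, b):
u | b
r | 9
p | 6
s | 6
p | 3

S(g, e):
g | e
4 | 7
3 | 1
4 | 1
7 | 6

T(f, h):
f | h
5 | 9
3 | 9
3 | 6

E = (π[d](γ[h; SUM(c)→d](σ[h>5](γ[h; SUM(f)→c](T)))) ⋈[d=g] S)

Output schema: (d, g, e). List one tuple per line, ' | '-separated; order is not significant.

Subexpression sizes:
  T → 3
  γ[h; SUM(f)→c](T) → 2
  σ[h>5](γ[h; SUM(f)→c](T)) → 2
  γ[h; SUM(c)→d](σ[h>5](γ[h; SUM(f)→c](T))) → 2
  π[d](γ[h; SUM(c)→d](σ[h>5](γ[h; SUM(f)→c](T)))) → 2
  S → 4
  (π[d](γ[h; SUM(c)→d](σ[h>5](γ[h; SUM(f)→c](T)))) ⋈[d=g] S) → 1

== RESULT ==
d | g | e
3 | 3 | 1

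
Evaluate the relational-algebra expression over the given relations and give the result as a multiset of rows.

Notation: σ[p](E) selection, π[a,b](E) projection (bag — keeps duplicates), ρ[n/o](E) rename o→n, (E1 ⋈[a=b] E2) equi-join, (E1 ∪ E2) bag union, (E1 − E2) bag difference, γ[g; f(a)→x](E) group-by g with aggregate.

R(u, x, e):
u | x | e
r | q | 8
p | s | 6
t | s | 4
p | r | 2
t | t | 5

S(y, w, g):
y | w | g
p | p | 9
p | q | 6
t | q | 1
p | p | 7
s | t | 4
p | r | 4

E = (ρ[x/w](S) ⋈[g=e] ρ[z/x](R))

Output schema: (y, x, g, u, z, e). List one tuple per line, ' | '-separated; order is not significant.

Stepwise |·|:
  S → 6
  ρ[x/w](S) → 6
  R → 5
  ρ[z/x](R) → 5
  (ρ[x/w](S) ⋈[g=e] ρ[z/x](R)) → 3

== RESULT ==
y | x | g | u | z | e
p | q | 6 | p | s | 6
p | r | 4 | t | s | 4
s | t | 4 | t | s | 4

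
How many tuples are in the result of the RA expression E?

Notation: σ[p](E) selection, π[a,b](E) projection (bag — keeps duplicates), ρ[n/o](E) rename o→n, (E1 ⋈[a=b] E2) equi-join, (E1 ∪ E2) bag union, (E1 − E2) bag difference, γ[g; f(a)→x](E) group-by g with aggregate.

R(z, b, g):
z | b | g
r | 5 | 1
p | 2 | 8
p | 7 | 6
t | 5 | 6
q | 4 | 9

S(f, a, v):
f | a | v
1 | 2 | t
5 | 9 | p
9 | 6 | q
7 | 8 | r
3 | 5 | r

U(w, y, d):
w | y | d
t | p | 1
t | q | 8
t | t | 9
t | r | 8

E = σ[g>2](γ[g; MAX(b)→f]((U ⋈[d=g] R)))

Stepwise |·|:
  U → 4
  R → 5
  (U ⋈[d=g] R) → 4
  γ[g; MAX(b)→f]((U ⋈[d=g] R)) → 3
  σ[g>2](γ[g; MAX(b)→f]((U ⋈[d=g] R))) → 2

|E| = 2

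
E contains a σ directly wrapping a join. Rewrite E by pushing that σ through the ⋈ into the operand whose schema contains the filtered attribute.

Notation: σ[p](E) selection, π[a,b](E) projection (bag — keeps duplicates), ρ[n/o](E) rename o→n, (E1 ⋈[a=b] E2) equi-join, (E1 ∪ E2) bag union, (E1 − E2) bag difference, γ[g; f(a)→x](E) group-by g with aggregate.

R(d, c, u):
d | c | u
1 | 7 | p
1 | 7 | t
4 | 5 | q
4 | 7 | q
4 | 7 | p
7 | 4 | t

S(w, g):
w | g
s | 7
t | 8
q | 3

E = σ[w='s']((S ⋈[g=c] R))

σ filters on w, owned by the left side.
E' = (σ[w='s'](S) ⋈[g=c] R)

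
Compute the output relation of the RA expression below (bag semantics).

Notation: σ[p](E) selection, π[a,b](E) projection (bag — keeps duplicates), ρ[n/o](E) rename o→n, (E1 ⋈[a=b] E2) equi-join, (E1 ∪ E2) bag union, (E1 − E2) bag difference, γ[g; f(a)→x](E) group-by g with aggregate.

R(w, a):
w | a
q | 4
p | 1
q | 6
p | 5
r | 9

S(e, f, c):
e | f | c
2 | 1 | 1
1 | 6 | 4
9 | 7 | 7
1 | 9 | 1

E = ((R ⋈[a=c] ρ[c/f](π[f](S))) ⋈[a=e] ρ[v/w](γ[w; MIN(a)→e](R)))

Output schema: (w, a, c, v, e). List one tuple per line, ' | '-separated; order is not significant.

Stepwise |·|:
  R → 5
  S → 4
  π[f](S) → 4
  ρ[c/f](π[f](S)) → 4
  (R ⋈[a=c] ρ[c/f](π[f](S))) → 3
  R → 5
  γ[w; MIN(a)→e](R) → 3
  ρ[v/w](γ[w; MIN(a)→e](R)) → 3
  ((R ⋈[a=c] ρ[c/f](π[f](S))) ⋈[a=e] ρ[v/w](γ[w; MIN(a)→e](R))) → 2

== RESULT ==
w | a | c | v | e
p | 1 | 1 | p | 1
r | 9 | 9 | r | 9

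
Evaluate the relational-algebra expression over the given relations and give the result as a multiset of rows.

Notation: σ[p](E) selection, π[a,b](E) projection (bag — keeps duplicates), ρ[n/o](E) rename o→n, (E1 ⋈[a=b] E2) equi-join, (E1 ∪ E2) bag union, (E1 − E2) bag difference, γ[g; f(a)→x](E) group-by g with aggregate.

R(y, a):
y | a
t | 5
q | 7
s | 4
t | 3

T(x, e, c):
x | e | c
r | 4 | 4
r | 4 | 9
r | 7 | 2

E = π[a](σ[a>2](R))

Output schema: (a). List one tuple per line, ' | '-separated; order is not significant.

Row counts bottom-up:
  R → 4
  σ[a>2](R) → 4
  π[a](σ[a>2](R)) → 4

== RESULT ==
a
3
4
5
7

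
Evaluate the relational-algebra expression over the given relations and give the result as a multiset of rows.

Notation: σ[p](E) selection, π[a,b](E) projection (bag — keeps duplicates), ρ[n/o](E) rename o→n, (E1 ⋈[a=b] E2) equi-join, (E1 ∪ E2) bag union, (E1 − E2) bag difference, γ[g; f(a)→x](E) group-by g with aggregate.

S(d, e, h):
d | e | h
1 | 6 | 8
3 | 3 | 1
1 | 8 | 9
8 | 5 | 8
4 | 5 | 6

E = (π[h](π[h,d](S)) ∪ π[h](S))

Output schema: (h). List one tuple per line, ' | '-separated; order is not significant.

Subexpression sizes:
  S → 5
  π[h,d](S) → 5
  π[h](π[h,d](S)) → 5
  S → 5
  π[h](S) → 5
  (π[h](π[h,d](S)) ∪ π[h](S)) → 10

== RESULT ==
h
1
1
6
6
8
8
8
8
9
9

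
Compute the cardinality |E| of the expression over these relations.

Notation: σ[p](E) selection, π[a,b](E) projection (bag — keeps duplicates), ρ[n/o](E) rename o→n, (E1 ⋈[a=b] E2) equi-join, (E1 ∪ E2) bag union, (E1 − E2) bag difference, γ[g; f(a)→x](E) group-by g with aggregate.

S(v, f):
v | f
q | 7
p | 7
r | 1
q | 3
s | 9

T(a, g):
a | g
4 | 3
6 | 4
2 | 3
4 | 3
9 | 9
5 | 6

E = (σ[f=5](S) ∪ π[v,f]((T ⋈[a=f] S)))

Per-node cardinality:
  S → 5
  σ[f=5](S) → 0
  T → 6
  S → 5
  (T ⋈[a=f] S) → 1
  π[v,f]((T ⋈[a=f] S)) → 1
  (σ[f=5](S) ∪ π[v,f]((T ⋈[a=f] S))) → 1

|E| = 1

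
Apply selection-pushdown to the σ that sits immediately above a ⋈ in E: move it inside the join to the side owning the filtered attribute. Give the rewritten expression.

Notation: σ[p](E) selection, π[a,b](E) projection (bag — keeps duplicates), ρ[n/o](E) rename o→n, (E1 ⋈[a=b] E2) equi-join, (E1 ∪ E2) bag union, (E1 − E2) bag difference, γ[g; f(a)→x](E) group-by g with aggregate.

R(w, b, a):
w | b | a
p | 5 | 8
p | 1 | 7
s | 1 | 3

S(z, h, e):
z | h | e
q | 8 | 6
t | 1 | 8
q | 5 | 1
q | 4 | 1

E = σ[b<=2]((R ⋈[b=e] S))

σ filters on b, owned by the left side.
E' = (σ[b<=2](R) ⋈[b=e] S)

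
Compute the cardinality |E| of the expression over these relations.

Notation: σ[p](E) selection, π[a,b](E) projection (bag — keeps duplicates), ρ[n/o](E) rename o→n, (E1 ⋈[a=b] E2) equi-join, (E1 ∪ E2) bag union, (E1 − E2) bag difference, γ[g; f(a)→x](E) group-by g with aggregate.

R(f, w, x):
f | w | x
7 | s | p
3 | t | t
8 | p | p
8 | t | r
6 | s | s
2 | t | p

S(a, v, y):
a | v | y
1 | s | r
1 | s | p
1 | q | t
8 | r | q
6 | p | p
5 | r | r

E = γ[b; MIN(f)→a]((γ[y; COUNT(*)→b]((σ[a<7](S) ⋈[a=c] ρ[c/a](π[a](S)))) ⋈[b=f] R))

Stepwise |·|:
  S → 6
  σ[a<7](S) → 5
  S → 6
  π[a](S) → 6
  ρ[c/a](π[a](S)) → 6
  (σ[a<7](S) ⋈[a=c] ρ[c/a](π[a](S))) → 11
  γ[y; COUNT(*)→b]((σ[a<7](S) ⋈[a=c] ρ[c/a](π[a](S)))) → 3
  R → 6
  (γ[y; COUNT(*)→b]((σ[a<7](S) ⋈[a=c] ρ[c/a](π[a](S)))) ⋈[b=f] R) → 1
  γ[b; MIN(f)→a]((γ[y; COUNT(*)→b]((σ[a<7](S) ⋈[a=c] ρ[c/a](π[a](S)))) ⋈[b=f] R)) → 1

|E| = 1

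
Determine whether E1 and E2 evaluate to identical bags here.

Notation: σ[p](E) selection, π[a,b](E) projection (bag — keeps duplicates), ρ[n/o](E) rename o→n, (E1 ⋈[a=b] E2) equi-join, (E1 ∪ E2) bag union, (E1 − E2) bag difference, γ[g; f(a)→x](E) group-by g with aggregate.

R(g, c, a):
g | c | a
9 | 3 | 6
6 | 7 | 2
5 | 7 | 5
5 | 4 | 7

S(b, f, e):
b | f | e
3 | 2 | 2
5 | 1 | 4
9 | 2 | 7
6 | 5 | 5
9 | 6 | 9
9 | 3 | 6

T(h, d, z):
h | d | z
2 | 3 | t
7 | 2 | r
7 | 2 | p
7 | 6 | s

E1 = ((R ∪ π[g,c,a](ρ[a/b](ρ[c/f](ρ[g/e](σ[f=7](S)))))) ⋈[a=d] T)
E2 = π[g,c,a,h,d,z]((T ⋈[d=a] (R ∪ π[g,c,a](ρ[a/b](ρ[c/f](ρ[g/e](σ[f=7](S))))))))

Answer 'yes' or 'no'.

E1 subexpression sizes:
  R → 4
  S → 6
  σ[f=7](S) → 0
  ρ[g/e](σ[f=7](S)) → 0
  ρ[c/f](ρ[g/e](σ[f=7](S))) → 0
  ρ[a/b](ρ[c/f](ρ[g/e](σ[f=7](S)))) → 0
  π[g,c,a](ρ[a/b](ρ[c/f](ρ[g/e](σ[f=7](S))))) → 0
  (R ∪ π[g,c,a](ρ[a/b](ρ[c/f](ρ[g/e](σ[f=7](S)))))) → 4
  T → 4
  ((R ∪ π[g,c,a](ρ[a/b](ρ[c/f](ρ[g/e](σ[f=7](S)))))) ⋈[a=d] T) → 3
E2 subexpression sizes:
  T → 4
  R → 4
  S → 6
  σ[f=7](S) → 0
  ρ[g/e](σ[f=7](S)) → 0
  ρ[c/f](ρ[g/e](σ[f=7](S))) → 0
  ρ[a/b](ρ[c/f](ρ[g/e](σ[f=7](S)))) → 0
  π[g,c,a](ρ[a/b](ρ[c/f](ρ[g/e](σ[f=7](S))))) → 0
  (R ∪ π[g,c,a](ρ[a/b](ρ[c/f](ρ[g/e](σ[f=7](S)))))) → 4
  (T ⋈[d=a] (R ∪ π[g,c,a](ρ[a/b](ρ[c/f](ρ[g/e](σ[f=7](S))))))) → 3
  π[g,c,a,h,d,z]((T ⋈[d=a] (R ∪ π[g,c,a](ρ[a/b](ρ[c/f](ρ[g/e](σ[f=7](S)))))))) → 3

E1 and E2 produce the same multiset:
g | c | a | h | d | z
6 | 7 | 2 | 7 | 2 | p
6 | 7 | 2 | 7 | 2 | r
9 | 3 | 6 | 7 | 6 | s

yes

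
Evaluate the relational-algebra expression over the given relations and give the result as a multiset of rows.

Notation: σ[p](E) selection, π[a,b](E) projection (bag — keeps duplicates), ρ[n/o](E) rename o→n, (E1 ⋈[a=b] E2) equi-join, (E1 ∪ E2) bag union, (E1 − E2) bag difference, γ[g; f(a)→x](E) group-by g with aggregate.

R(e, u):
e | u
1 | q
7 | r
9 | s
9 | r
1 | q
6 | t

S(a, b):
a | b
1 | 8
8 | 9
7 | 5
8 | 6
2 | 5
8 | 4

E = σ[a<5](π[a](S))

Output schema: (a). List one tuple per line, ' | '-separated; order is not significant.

Per-node cardinality:
  S → 6
  π[a](S) → 6
  σ[a<5](π[a](S)) → 2

== RESULT ==
a
1
2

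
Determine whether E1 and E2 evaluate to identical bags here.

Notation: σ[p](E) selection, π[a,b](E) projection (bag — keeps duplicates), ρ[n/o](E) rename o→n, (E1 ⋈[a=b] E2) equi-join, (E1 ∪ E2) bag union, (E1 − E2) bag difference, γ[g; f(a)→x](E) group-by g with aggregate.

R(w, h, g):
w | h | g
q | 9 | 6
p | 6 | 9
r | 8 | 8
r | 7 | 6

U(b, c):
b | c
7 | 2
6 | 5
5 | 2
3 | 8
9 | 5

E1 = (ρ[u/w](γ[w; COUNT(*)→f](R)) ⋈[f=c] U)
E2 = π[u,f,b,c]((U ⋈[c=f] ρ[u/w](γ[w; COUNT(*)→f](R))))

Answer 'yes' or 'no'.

E1 row counts bottom-up:
  R → 4
  γ[w; COUNT(*)→f](R) → 3
  ρ[u/w](γ[w; COUNT(*)→f](R)) → 3
  U → 5
  (ρ[u/w](γ[w; COUNT(*)→f](R)) ⋈[f=c] U) → 2
E2 row counts bottom-up:
  U → 5
  R → 4
  γ[w; COUNT(*)→f](R) → 3
  ρ[u/w](γ[w; COUNT(*)→f](R)) → 3
  (U ⋈[c=f] ρ[u/w](γ[w; COUNT(*)→f](R))) → 2
  π[u,f,b,c]((U ⋈[c=f] ρ[u/w](γ[w; COUNT(*)→f](R)))) → 2

E1 and E2 produce the same multiset:
u | f | b | c
r | 2 | 5 | 2
r | 2 | 7 | 2

yes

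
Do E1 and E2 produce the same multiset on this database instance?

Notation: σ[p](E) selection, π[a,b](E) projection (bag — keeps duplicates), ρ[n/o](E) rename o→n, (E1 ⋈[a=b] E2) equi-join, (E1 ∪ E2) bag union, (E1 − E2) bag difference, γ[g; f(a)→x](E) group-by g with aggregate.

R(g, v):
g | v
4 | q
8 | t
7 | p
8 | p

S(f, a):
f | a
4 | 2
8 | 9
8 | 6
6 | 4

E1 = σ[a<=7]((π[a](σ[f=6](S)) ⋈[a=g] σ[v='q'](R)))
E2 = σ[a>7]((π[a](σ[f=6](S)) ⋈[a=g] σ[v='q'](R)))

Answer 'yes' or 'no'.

E1 per-node cardinality:
  S → 4
  σ[f=6](S) → 1
  π[a](σ[f=6](S)) → 1
  R → 4
  σ[v='q'](R) → 1
  (π[a](σ[f=6](S)) ⋈[a=g] σ[v='q'](R)) → 1
  σ[a<=7]((π[a](σ[f=6](S)) ⋈[a=g] σ[v='q'](R))) → 1
E2 per-node cardinality:
  S → 4
  σ[f=6](S) → 1
  π[a](σ[f=6](S)) → 1
  R → 4
  σ[v='q'](R) → 1
  (π[a](σ[f=6](S)) ⋈[a=g] σ[v='q'](R)) → 1
  σ[a>7]((π[a](σ[f=6](S)) ⋈[a=g] σ[v='q'](R))) → 0

E1 result:
a | g | v
4 | 4 | q
E2 result:
a | g | v
(0 rows)
Witness: (4, 4, 'q') appears 1× in E1 but 0× in E2.

no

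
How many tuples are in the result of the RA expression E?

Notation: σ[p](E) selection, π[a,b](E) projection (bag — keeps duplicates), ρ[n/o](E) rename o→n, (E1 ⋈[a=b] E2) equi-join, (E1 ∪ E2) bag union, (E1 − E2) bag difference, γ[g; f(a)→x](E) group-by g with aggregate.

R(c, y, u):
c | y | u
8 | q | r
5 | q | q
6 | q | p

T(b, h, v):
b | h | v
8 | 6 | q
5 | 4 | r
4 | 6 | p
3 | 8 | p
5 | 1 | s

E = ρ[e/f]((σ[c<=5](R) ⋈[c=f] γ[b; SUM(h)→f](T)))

Per-node cardinality:
  R → 3
  σ[c<=5](R) → 1
  T → 5
  γ[b; SUM(h)→f](T) → 4
  (σ[c<=5](R) ⋈[c=f] γ[b; SUM(h)→f](T)) → 1
  ρ[e/f]((σ[c<=5](R) ⋈[c=f] γ[b; SUM(h)→f](T))) → 1

|E| = 1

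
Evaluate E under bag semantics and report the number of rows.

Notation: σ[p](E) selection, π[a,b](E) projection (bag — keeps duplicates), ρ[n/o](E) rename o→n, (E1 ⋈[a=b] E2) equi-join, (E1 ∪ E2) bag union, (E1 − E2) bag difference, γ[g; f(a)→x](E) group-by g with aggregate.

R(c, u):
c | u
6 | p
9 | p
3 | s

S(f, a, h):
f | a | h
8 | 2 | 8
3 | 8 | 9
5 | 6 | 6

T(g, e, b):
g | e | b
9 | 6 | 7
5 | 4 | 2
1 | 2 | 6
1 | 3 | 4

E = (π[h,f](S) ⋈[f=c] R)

Stepwise |·|:
  S → 3
  π[h,f](S) → 3
  R → 3
  (π[h,f](S) ⋈[f=c] R) → 1

|E| = 1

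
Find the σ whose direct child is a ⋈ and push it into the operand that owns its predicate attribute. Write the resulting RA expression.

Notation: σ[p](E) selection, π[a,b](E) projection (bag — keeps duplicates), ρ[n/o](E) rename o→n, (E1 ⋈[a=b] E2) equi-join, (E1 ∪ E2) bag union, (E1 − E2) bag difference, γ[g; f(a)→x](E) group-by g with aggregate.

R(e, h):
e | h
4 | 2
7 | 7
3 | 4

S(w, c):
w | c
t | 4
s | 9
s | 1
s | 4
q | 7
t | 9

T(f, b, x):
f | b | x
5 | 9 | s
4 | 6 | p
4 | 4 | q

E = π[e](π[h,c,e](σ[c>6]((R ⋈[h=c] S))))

σ filters on c, owned by the right side.
E' = π[e](π[h,c,e]((R ⋈[h=c] σ[c>6](S))))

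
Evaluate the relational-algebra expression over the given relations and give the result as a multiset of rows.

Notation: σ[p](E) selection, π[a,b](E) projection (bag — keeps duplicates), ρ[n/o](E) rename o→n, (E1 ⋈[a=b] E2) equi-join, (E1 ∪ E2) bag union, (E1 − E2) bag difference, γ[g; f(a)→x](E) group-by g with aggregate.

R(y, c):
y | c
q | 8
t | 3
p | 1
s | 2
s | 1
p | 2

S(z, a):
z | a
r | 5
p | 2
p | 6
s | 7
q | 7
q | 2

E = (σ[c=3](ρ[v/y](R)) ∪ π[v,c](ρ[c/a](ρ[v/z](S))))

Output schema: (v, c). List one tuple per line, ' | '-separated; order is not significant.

Per-node cardinality:
  R → 6
  ρ[v/y](R) → 6
  σ[c=3](ρ[v/y](R)) → 1
  S → 6
  ρ[v/z](S) → 6
  ρ[c/a](ρ[v/z](S)) → 6
  π[v,c](ρ[c/a](ρ[v/z](S))) → 6
  (σ[c=3](ρ[v/y](R)) ∪ π[v,c](ρ[c/a](ρ[v/z](S)))) → 7

== RESULT ==
v | c
p | 2
p | 6
q | 2
q | 7
r | 5
s | 7
t | 3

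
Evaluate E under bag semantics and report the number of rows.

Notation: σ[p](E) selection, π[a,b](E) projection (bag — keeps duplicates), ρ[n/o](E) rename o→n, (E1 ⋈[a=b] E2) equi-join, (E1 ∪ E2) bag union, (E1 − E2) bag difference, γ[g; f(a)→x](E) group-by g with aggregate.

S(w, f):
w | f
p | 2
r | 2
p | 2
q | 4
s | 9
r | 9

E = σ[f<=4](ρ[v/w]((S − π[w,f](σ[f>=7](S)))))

Stepwise |·|:
  S → 6
  S → 6
  σ[f>=7](S) → 2
  π[w,f](σ[f>=7](S)) → 2
  (S − π[w,f](σ[f>=7](S))) → 4
  ρ[v/w]((S − π[w,f](σ[f>=7](S)))) → 4
  σ[f<=4](ρ[v/w]((S − π[w,f](σ[f>=7](S))))) → 4

|E| = 4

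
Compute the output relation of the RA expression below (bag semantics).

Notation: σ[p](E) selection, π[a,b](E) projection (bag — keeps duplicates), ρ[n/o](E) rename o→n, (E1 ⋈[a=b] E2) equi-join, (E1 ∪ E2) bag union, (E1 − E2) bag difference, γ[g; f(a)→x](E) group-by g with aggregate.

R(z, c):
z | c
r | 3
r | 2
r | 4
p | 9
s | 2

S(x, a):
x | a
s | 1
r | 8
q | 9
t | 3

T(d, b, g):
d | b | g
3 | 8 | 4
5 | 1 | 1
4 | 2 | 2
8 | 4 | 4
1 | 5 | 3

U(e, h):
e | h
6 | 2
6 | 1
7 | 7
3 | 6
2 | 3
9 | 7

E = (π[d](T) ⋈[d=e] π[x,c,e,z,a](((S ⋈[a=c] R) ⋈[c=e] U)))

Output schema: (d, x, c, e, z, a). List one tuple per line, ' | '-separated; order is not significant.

Row counts bottom-up:
  T → 5
  π[d](T) → 5
  S → 4
  R → 5
  (S ⋈[a=c] R) → 2
  U → 6
  ((S ⋈[a=c] R) ⋈[c=e] U) → 2
  π[x,c,e,z,a](((S ⋈[a=c] R) ⋈[c=e] U)) → 2
  (π[d](T) ⋈[d=e] π[x,c,e,z,a](((S ⋈[a=c] R) ⋈[c=e] U))) → 1

== RESULT ==
d | x | c | e | z | a
3 | t | 3 | 3 | r | 3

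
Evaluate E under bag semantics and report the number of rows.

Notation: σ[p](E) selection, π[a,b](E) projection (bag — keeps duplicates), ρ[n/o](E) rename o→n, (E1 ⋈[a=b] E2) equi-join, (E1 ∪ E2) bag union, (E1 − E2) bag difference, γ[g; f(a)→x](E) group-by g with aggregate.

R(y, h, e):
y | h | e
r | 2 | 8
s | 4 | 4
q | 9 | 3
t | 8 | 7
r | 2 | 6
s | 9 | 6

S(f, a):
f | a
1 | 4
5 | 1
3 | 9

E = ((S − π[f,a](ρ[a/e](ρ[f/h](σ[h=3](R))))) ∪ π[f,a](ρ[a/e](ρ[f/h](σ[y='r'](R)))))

Per-node cardinality:
  S → 3
  R → 6
  σ[h=3](R) → 0
  ρ[f/h](σ[h=3](R)) → 0
  ρ[a/e](ρ[f/h](σ[h=3](R))) → 0
  π[f,a](ρ[a/e](ρ[f/h](σ[h=3](R)))) → 0
  (S − π[f,a](ρ[a/e](ρ[f/h](σ[h=3](R))))) → 3
  R → 6
  σ[y='r'](R) → 2
  ρ[f/h](σ[y='r'](R)) → 2
  ρ[a/e](ρ[f/h](σ[y='r'](R))) → 2
  π[f,a](ρ[a/e](ρ[f/h](σ[y='r'](R)))) → 2
  ((S − π[f,a](ρ[a/e](ρ[f/h](σ[h=3](R))))) ∪ π[f,a](ρ[a/e](ρ[f/h](σ[y='r'](R))))) → 5

|E| = 5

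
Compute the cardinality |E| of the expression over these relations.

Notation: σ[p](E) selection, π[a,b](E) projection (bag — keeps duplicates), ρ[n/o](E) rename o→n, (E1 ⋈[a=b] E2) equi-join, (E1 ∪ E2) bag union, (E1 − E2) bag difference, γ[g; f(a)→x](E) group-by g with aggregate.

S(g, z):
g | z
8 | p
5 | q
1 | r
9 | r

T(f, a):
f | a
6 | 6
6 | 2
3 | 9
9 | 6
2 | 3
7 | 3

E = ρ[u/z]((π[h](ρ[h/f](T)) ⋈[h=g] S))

Per-node cardinality:
  T → 6
  ρ[h/f](T) → 6
  π[h](ρ[h/f](T)) → 6
  S → 4
  (π[h](ρ[h/f](T)) ⋈[h=g] S) → 1
  ρ[u/z]((π[h](ρ[h/f](T)) ⋈[h=g] S)) → 1

|E| = 1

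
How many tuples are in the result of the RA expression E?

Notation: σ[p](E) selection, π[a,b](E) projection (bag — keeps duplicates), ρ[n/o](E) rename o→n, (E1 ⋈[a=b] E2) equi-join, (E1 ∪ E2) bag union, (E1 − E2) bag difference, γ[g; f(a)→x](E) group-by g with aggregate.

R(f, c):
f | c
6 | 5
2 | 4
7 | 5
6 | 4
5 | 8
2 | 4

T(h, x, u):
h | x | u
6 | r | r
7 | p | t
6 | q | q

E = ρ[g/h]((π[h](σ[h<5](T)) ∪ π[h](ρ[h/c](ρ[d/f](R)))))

Per-node cardinality:
  T → 3
  σ[h<5](T) → 0
  π[h](σ[h<5](T)) → 0
  R → 6
  ρ[d/f](R) → 6
  ρ[h/c](ρ[d/f](R)) → 6
  π[h](ρ[h/c](ρ[d/f](R))) → 6
  (π[h](σ[h<5](T)) ∪ π[h](ρ[h/c](ρ[d/f](R)))) → 6
  ρ[g/h]((π[h](σ[h<5](T)) ∪ π[h](ρ[h/c](ρ[d/f](R))))) → 6

|E| = 6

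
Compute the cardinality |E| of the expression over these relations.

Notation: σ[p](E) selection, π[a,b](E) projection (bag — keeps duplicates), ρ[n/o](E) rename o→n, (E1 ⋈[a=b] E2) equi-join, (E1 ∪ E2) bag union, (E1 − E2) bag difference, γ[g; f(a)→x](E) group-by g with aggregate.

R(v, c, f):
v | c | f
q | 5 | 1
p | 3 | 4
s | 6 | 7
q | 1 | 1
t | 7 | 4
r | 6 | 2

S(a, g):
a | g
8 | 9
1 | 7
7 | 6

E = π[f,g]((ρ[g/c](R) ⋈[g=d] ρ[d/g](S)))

Stepwise |·|:
  R → 6
  ρ[g/c](R) → 6
  S → 3
  ρ[d/g](S) → 3
  (ρ[g/c](R) ⋈[g=d] ρ[d/g](S)) → 3
  π[f,g]((ρ[g/c](R) ⋈[g=d] ρ[d/g](S))) → 3

|E| = 3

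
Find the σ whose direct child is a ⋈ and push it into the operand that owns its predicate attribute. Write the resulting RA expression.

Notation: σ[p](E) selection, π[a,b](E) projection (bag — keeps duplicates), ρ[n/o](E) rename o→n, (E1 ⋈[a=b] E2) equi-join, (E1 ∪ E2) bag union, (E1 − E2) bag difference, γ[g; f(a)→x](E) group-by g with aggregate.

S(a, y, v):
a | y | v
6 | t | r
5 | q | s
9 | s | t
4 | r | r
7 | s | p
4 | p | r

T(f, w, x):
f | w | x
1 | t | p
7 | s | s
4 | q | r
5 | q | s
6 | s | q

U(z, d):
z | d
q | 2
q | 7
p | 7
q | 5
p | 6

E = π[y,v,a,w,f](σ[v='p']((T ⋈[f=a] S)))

σ filters on v, owned by the right side.
E' = π[y,v,a,w,f]((T ⋈[f=a] σ[v='p'](S)))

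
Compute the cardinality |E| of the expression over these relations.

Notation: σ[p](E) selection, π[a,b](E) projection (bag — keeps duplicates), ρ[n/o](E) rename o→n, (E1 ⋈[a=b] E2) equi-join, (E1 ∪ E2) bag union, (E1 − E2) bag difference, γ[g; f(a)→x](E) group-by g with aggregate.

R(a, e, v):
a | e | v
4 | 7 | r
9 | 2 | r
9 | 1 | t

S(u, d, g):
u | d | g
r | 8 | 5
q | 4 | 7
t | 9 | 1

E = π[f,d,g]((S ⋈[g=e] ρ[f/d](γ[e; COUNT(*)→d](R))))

Row counts bottom-up:
  S → 3
  R → 3
  γ[e; COUNT(*)→d](R) → 3
  ρ[f/d](γ[e; COUNT(*)→d](R)) → 3
  (S ⋈[g=e] ρ[f/d](γ[e; COUNT(*)→d](R))) → 2
  π[f,d,g]((S ⋈[g=e] ρ[f/d](γ[e; COUNT(*)→d](R)))) → 2

|E| = 2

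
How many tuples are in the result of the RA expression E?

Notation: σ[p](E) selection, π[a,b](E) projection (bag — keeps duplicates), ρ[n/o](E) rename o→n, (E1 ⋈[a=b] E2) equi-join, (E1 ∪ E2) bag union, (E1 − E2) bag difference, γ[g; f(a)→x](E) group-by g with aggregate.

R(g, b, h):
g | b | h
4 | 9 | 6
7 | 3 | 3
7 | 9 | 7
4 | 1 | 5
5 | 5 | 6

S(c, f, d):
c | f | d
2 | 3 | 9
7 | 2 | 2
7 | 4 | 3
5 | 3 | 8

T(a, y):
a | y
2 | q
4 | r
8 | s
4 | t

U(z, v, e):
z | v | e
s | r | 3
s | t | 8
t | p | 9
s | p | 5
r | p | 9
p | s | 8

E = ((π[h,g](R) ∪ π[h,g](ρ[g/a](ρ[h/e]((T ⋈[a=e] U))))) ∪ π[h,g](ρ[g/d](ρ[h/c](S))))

Row counts bottom-up:
  R → 5
  π[h,g](R) → 5
  T → 4
  U → 6
  (T ⋈[a=e] U) → 2
  ρ[h/e]((T ⋈[a=e] U)) → 2
  ρ[g/a](ρ[h/e]((T ⋈[a=e] U))) → 2
  π[h,g](ρ[g/a](ρ[h/e]((T ⋈[a=e] U)))) → 2
  (π[h,g](R) ∪ π[h,g](ρ[g/a](ρ[h/e]((T ⋈[a=e] U))))) → 7
  S → 4
  ρ[h/c](S) → 4
  ρ[g/d](ρ[h/c](S)) → 4
  π[h,g](ρ[g/d](ρ[h/c](S))) → 4
  ((π[h,g](R) ∪ π[h,g](ρ[g/a](ρ[h/e]((T ⋈[a=e] U))))) ∪ π[h,g](ρ[g/d](ρ[h/c](S)))) → 11

|E| = 11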